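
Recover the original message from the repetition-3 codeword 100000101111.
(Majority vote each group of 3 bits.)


Groups: 100, 000, 101, 111
Majority votes: 0011

0011


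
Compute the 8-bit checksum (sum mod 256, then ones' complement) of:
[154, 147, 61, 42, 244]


Sum = 648 mod 256 = 136
Complement = 119

119


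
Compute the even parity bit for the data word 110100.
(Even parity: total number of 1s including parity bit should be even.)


Number of 1s in data: 3
Parity bit: 1

1


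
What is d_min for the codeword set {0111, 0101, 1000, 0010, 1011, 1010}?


Comparing all pairs, minimum distance: 1
Can detect 0 errors, correct 0 errors

1


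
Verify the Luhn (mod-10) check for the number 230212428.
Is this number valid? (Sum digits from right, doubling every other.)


Luhn sum = 33
33 mod 10 = 3

Invalid (Luhn sum mod 10 = 3)


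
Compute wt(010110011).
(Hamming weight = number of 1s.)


Counting 1s in 010110011

5


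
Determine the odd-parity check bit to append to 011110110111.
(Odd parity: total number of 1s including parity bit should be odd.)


Number of 1s in data: 9
Parity bit: 0

0


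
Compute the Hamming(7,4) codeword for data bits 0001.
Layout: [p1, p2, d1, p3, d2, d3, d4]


Parity bits: p1=1, p2=1, p3=1

1101001


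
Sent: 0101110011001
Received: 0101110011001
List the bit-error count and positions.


XOR: 0000000000000

0 errors (received matches sent)


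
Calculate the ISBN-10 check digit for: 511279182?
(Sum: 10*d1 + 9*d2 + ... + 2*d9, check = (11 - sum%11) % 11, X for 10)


Weighted sum: 200
200 mod 11 = 2

Check digit: 9


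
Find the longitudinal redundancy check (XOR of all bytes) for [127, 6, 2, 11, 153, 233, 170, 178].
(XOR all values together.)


XOR chain: 127 ^ 6 ^ 2 ^ 11 ^ 153 ^ 233 ^ 170 ^ 178 = 24

24


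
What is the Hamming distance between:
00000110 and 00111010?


XOR: 00111100
Count of 1s: 4

4


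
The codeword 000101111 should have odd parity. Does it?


Number of 1s: 5

Yes, parity is correct (5 ones)


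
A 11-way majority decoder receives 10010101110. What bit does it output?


Ones: 6 out of 11
Threshold: 6

1 (6/11 voted 1)


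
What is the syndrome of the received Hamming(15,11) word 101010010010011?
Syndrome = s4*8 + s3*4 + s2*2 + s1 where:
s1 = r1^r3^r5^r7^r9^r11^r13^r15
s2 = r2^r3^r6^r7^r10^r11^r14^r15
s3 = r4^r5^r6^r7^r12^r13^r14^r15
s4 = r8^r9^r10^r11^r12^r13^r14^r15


s1=1, s2=0, s3=1, s4=0

Syndrome = 5 (error at position 5)


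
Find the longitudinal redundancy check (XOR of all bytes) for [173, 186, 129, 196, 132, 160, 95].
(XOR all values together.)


XOR chain: 173 ^ 186 ^ 129 ^ 196 ^ 132 ^ 160 ^ 95 = 41

41


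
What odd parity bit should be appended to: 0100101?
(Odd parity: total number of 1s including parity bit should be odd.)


Number of 1s in data: 3
Parity bit: 0

0


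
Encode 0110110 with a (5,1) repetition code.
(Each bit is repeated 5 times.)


Each bit -> 5 copies

00000111111111100000111111111100000


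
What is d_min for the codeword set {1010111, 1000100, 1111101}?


Comparing all pairs, minimum distance: 3
Can detect 2 errors, correct 1 errors

3


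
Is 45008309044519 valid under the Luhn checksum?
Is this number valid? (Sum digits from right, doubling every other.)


Luhn sum = 60
60 mod 10 = 0

Valid (Luhn sum mod 10 = 0)


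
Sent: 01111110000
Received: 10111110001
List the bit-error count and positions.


XOR: 11000000001

3 error(s) at position(s): 0, 1, 10


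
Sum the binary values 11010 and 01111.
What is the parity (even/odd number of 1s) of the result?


11010 = 26
01111 = 15
Sum = 41 = 101001
1s count = 3

odd parity (3 ones in 101001)


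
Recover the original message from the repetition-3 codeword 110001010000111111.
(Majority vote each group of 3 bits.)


Groups: 110, 001, 010, 000, 111, 111
Majority votes: 100011

100011


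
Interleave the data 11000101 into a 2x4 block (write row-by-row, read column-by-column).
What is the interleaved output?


Matrix:
  1100
  0101
Read columns: 10110001

10110001


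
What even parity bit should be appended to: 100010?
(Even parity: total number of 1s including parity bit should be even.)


Number of 1s in data: 2
Parity bit: 0

0


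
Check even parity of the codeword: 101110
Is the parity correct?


Number of 1s: 4

Yes, parity is correct (4 ones)


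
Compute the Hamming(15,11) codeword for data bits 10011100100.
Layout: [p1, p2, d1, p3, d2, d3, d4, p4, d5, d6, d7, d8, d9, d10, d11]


Parity bits: p1=0, p2=1, p3=0, p4=1

011000111100100


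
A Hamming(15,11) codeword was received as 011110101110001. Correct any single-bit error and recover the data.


Syndrome = 0: no error detected

Data: 11011110001 (no errors)


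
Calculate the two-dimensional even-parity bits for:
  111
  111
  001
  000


Row parities: 1110
Column parities: 001

Row P: 1110, Col P: 001, Corner: 1


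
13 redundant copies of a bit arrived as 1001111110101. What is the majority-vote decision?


Ones: 9 out of 13
Threshold: 7

1 (9/13 voted 1)


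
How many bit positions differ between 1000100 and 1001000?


XOR: 0001100
Count of 1s: 2

2


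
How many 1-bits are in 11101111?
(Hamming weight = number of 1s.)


Counting 1s in 11101111

7


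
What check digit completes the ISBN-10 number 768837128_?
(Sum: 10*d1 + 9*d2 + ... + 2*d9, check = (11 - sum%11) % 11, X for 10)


Weighted sum: 323
323 mod 11 = 4

Check digit: 7


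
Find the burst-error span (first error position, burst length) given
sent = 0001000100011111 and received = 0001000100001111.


XOR: 0000000000010000

Burst at position 11, length 1


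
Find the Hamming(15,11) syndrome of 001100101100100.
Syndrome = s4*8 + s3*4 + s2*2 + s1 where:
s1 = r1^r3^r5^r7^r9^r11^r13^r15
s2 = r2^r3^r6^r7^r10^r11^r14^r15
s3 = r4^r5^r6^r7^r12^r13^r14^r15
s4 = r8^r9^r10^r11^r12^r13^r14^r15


s1=0, s2=1, s3=1, s4=1

Syndrome = 14 (error at position 14)


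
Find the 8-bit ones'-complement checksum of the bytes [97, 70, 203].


Sum = 370 mod 256 = 114
Complement = 141

141


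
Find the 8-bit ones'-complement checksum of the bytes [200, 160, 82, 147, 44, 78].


Sum = 711 mod 256 = 199
Complement = 56

56


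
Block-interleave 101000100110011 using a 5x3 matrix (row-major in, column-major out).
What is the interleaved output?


Matrix:
  101
  000
  100
  110
  011
Read columns: 101100001110001

101100001110001


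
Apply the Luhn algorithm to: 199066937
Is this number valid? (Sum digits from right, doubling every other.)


Luhn sum = 50
50 mod 10 = 0

Valid (Luhn sum mod 10 = 0)


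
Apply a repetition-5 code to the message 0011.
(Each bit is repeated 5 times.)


Each bit -> 5 copies

00000000001111111111


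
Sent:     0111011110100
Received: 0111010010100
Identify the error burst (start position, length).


XOR: 0000001100000

Burst at position 6, length 2


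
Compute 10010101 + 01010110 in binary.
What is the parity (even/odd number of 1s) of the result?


10010101 = 149
01010110 = 86
Sum = 235 = 11101011
1s count = 6

even parity (6 ones in 11101011)


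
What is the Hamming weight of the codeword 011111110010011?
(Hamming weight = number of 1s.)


Counting 1s in 011111110010011

10


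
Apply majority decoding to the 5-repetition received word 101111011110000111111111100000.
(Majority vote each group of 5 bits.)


Groups: 10111, 10111, 10000, 11111, 11111, 00000
Majority votes: 110110

110110


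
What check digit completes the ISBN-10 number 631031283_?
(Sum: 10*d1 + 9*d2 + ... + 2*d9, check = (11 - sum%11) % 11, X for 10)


Weighted sum: 156
156 mod 11 = 2

Check digit: 9


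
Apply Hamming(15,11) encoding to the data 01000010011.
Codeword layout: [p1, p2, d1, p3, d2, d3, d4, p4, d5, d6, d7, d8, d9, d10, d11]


Parity bits: p1=1, p2=1, p3=1, p4=1

110110010010011


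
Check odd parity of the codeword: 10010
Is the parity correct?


Number of 1s: 2

No, parity error (2 ones)


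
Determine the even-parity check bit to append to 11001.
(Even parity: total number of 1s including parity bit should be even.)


Number of 1s in data: 3
Parity bit: 1

1


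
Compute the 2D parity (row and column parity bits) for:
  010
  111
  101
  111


Row parities: 1101
Column parities: 111

Row P: 1101, Col P: 111, Corner: 1


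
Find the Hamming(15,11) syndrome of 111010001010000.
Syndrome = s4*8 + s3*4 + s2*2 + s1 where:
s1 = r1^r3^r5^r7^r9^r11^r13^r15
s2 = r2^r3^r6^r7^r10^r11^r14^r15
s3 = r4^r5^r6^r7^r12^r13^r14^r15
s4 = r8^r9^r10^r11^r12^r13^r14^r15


s1=1, s2=1, s3=1, s4=0

Syndrome = 7 (error at position 7)


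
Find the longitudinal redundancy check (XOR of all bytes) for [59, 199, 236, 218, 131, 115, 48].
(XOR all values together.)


XOR chain: 59 ^ 199 ^ 236 ^ 218 ^ 131 ^ 115 ^ 48 = 10

10


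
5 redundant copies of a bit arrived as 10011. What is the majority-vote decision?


Ones: 3 out of 5
Threshold: 3

1 (3/5 voted 1)


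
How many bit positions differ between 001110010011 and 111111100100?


XOR: 110001110111
Count of 1s: 8

8


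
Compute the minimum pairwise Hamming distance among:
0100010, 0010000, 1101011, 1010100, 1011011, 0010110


Comparing all pairs, minimum distance: 2
Can detect 1 errors, correct 0 errors

2


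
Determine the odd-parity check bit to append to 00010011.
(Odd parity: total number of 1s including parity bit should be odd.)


Number of 1s in data: 3
Parity bit: 0

0


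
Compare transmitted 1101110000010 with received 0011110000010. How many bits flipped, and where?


XOR: 1110000000000

3 error(s) at position(s): 0, 1, 2


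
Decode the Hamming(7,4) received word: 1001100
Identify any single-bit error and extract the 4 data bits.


Syndrome = 0: no error detected

Data: 0100 (no errors)


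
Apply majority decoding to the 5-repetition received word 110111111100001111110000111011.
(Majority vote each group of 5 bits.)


Groups: 11011, 11111, 00001, 11111, 00001, 11011
Majority votes: 110101

110101


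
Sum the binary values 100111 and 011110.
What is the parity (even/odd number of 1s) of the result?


100111 = 39
011110 = 30
Sum = 69 = 1000101
1s count = 3

odd parity (3 ones in 1000101)


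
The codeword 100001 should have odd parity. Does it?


Number of 1s: 2

No, parity error (2 ones)


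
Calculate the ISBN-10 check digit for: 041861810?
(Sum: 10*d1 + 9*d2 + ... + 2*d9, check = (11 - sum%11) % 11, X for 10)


Weighted sum: 176
176 mod 11 = 0

Check digit: 0


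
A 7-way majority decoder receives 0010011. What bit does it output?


Ones: 3 out of 7
Threshold: 4

0 (3/7 voted 1)


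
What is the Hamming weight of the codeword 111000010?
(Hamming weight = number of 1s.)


Counting 1s in 111000010

4


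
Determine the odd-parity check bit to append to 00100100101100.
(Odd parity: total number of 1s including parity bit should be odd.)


Number of 1s in data: 5
Parity bit: 0

0


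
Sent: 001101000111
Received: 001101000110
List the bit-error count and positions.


XOR: 000000000001

1 error(s) at position(s): 11


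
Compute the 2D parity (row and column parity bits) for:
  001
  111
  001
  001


Row parities: 1111
Column parities: 110

Row P: 1111, Col P: 110, Corner: 0


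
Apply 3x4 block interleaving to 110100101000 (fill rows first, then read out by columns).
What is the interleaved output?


Matrix:
  1101
  0010
  1000
Read columns: 101100010100

101100010100


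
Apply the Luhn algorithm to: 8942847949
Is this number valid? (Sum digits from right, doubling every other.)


Luhn sum = 68
68 mod 10 = 8

Invalid (Luhn sum mod 10 = 8)


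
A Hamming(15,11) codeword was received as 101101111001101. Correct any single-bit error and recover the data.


Syndrome = 8: error at position 8

Data: 10111001101 (corrected bit 8)


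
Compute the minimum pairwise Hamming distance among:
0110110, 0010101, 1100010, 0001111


Comparing all pairs, minimum distance: 3
Can detect 2 errors, correct 1 errors

3


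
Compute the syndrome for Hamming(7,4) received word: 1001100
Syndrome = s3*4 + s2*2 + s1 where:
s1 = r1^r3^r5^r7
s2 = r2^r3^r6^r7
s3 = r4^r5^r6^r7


s1=0, s2=0, s3=0

Syndrome = 0 (no error)


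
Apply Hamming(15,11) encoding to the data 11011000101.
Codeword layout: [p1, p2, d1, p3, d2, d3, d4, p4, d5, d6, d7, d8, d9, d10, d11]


Parity bits: p1=0, p2=1, p3=0, p4=1

011010111000101


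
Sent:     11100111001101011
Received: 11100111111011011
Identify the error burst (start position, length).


XOR: 00000000110110000

Burst at position 8, length 5


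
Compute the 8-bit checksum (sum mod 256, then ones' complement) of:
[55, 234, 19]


Sum = 308 mod 256 = 52
Complement = 203

203


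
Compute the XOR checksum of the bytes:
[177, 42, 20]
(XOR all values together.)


XOR chain: 177 ^ 42 ^ 20 = 143

143


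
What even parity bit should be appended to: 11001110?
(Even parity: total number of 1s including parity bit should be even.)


Number of 1s in data: 5
Parity bit: 1

1


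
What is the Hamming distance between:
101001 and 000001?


XOR: 101000
Count of 1s: 2

2


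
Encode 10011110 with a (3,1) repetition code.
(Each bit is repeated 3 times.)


Each bit -> 3 copies

111000000111111111111000


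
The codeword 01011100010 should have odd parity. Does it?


Number of 1s: 5

Yes, parity is correct (5 ones)


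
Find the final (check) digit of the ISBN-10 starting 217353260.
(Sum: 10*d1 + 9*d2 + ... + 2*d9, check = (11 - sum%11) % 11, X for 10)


Weighted sum: 177
177 mod 11 = 1

Check digit: X


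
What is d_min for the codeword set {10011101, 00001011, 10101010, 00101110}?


Comparing all pairs, minimum distance: 2
Can detect 1 errors, correct 0 errors

2


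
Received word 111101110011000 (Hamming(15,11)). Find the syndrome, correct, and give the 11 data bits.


Syndrome = 10: error at position 10

Data: 10110111000 (corrected bit 10)


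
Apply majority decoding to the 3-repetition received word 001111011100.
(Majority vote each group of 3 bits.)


Groups: 001, 111, 011, 100
Majority votes: 0110

0110


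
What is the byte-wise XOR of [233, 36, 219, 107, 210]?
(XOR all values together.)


XOR chain: 233 ^ 36 ^ 219 ^ 107 ^ 210 = 175

175


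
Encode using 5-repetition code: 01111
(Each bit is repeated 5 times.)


Each bit -> 5 copies

0000011111111111111111111


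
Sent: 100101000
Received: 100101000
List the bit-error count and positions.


XOR: 000000000

0 errors (received matches sent)


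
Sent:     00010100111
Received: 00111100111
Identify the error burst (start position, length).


XOR: 00101000000

Burst at position 2, length 3


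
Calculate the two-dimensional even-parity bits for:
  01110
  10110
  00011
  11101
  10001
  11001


Row parities: 110001
Column parities: 01110

Row P: 110001, Col P: 01110, Corner: 1


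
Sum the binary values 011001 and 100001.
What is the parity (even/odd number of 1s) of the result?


011001 = 25
100001 = 33
Sum = 58 = 111010
1s count = 4

even parity (4 ones in 111010)


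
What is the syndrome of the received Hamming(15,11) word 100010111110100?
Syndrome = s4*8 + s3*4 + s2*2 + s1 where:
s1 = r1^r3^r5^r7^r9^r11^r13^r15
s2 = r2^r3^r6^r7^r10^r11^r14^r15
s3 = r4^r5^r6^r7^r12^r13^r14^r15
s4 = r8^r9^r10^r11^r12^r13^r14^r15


s1=0, s2=1, s3=1, s4=1

Syndrome = 14 (error at position 14)


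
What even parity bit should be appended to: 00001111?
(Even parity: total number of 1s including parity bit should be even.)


Number of 1s in data: 4
Parity bit: 0

0


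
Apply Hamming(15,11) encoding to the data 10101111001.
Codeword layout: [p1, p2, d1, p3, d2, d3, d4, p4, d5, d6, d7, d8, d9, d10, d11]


Parity bits: p1=0, p2=1, p3=1, p4=1

011101011111001


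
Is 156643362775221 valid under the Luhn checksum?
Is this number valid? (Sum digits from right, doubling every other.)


Luhn sum = 49
49 mod 10 = 9

Invalid (Luhn sum mod 10 = 9)


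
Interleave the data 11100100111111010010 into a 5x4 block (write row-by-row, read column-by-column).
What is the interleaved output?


Matrix:
  1110
  0100
  1111
  1101
  0010
Read columns: 10110111101010100110

10110111101010100110


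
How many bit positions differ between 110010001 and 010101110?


XOR: 100111111
Count of 1s: 7

7


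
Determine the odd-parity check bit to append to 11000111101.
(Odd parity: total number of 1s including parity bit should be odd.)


Number of 1s in data: 7
Parity bit: 0

0


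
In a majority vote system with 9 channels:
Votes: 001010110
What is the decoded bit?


Ones: 4 out of 9
Threshold: 5

0 (4/9 voted 1)


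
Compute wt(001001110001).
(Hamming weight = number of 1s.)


Counting 1s in 001001110001

5


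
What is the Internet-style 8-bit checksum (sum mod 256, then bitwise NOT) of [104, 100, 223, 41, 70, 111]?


Sum = 649 mod 256 = 137
Complement = 118

118


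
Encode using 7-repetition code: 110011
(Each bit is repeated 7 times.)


Each bit -> 7 copies

111111111111110000000000000011111111111111


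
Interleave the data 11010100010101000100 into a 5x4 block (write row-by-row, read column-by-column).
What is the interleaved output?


Matrix:
  1101
  0100
  0101
  0100
  0100
Read columns: 10000111110000010100

10000111110000010100


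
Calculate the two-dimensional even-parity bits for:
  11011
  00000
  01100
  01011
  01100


Row parities: 00010
Column parities: 10000

Row P: 00010, Col P: 10000, Corner: 1


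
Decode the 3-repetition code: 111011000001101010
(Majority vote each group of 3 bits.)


Groups: 111, 011, 000, 001, 101, 010
Majority votes: 110010

110010


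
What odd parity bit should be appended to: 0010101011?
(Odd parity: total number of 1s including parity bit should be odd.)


Number of 1s in data: 5
Parity bit: 0

0


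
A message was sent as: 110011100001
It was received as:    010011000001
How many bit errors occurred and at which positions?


XOR: 100000100000

2 error(s) at position(s): 0, 6


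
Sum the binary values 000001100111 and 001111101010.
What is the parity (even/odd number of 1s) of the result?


000001100111 = 103
001111101010 = 1002
Sum = 1105 = 10001010001
1s count = 4

even parity (4 ones in 10001010001)


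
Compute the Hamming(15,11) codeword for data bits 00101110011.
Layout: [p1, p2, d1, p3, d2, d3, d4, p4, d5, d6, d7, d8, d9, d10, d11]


Parity bits: p1=1, p2=1, p3=1, p4=1

110101011110011


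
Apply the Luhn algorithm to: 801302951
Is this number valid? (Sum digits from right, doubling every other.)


Luhn sum = 30
30 mod 10 = 0

Valid (Luhn sum mod 10 = 0)


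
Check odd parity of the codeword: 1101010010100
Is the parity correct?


Number of 1s: 6

No, parity error (6 ones)


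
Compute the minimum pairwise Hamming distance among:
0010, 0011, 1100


Comparing all pairs, minimum distance: 1
Can detect 0 errors, correct 0 errors

1


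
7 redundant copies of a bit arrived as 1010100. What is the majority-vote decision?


Ones: 3 out of 7
Threshold: 4

0 (3/7 voted 1)


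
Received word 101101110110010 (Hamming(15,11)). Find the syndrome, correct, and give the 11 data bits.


Syndrome = 0: no error detected

Data: 10110110010 (no errors)


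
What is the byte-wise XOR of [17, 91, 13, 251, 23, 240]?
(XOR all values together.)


XOR chain: 17 ^ 91 ^ 13 ^ 251 ^ 23 ^ 240 = 91

91


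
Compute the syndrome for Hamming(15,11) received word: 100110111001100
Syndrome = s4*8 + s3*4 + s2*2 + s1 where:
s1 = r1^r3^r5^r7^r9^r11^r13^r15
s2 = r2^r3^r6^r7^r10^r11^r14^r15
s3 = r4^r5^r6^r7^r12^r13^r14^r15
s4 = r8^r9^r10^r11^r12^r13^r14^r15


s1=1, s2=1, s3=1, s4=0

Syndrome = 7 (error at position 7)


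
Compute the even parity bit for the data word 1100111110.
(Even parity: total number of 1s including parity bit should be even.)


Number of 1s in data: 7
Parity bit: 1

1


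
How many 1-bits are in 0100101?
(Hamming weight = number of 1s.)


Counting 1s in 0100101

3


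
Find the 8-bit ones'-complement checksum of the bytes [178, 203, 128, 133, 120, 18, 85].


Sum = 865 mod 256 = 97
Complement = 158

158


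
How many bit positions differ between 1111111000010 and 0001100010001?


XOR: 1110011010011
Count of 1s: 8

8


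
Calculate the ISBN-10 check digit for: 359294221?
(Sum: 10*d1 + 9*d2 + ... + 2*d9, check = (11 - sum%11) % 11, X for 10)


Weighted sum: 251
251 mod 11 = 9

Check digit: 2


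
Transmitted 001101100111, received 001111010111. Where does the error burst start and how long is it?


XOR: 000010110000

Burst at position 4, length 4


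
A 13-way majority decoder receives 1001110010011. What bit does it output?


Ones: 7 out of 13
Threshold: 7

1 (7/13 voted 1)


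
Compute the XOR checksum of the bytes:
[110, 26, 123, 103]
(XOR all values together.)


XOR chain: 110 ^ 26 ^ 123 ^ 103 = 104

104


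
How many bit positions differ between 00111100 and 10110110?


XOR: 10001010
Count of 1s: 3

3


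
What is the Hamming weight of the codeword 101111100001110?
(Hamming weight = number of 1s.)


Counting 1s in 101111100001110

9


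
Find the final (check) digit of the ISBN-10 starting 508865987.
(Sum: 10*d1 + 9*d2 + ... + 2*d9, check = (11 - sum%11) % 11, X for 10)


Weighted sum: 305
305 mod 11 = 8

Check digit: 3


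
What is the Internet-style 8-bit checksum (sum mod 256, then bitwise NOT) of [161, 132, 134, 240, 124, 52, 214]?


Sum = 1057 mod 256 = 33
Complement = 222

222


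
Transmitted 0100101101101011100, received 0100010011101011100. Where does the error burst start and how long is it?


XOR: 0000111110000000000

Burst at position 4, length 5


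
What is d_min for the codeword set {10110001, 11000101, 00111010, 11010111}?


Comparing all pairs, minimum distance: 2
Can detect 1 errors, correct 0 errors

2


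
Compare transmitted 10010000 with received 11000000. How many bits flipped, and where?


XOR: 01010000

2 error(s) at position(s): 1, 3


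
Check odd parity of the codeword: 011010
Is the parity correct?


Number of 1s: 3

Yes, parity is correct (3 ones)


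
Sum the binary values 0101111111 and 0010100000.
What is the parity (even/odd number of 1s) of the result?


0101111111 = 383
0010100000 = 160
Sum = 543 = 1000011111
1s count = 6

even parity (6 ones in 1000011111)


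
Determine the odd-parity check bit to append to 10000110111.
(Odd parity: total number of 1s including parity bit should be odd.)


Number of 1s in data: 6
Parity bit: 1

1


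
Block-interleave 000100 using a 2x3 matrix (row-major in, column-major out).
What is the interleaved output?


Matrix:
  000
  100
Read columns: 010000

010000


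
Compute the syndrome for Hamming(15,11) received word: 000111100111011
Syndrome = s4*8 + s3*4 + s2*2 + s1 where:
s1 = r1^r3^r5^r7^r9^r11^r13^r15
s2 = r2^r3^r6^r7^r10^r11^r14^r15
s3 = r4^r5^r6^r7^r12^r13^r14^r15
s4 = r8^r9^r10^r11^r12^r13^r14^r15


s1=0, s2=0, s3=1, s4=1

Syndrome = 12 (error at position 12)


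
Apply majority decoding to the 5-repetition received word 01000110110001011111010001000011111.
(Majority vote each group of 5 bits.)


Groups: 01000, 11011, 00010, 11111, 01000, 10000, 11111
Majority votes: 0101001

0101001


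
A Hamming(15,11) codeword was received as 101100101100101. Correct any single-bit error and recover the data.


Syndrome = 0: no error detected

Data: 10011100101 (no errors)


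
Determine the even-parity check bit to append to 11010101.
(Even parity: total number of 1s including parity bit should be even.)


Number of 1s in data: 5
Parity bit: 1

1


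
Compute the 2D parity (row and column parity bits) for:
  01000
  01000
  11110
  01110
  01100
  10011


Row parities: 110101
Column parities: 01111

Row P: 110101, Col P: 01111, Corner: 0


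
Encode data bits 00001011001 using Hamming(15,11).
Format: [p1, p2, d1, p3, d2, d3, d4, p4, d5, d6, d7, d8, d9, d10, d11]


Parity bits: p1=1, p2=0, p3=0, p4=0

100000001011001


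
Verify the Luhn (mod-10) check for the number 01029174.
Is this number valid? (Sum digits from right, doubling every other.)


Luhn sum = 22
22 mod 10 = 2

Invalid (Luhn sum mod 10 = 2)


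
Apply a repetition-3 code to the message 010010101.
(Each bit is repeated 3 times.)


Each bit -> 3 copies

000111000000111000111000111


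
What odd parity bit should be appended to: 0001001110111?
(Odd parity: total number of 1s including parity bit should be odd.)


Number of 1s in data: 7
Parity bit: 0

0


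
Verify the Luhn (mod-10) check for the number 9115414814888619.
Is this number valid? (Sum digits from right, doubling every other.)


Luhn sum = 87
87 mod 10 = 7

Invalid (Luhn sum mod 10 = 7)


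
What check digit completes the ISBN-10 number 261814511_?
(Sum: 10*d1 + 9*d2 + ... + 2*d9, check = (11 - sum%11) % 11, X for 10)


Weighted sum: 189
189 mod 11 = 2

Check digit: 9


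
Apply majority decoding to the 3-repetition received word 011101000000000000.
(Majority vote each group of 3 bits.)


Groups: 011, 101, 000, 000, 000, 000
Majority votes: 110000

110000


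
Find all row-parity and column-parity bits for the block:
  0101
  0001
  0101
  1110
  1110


Row parities: 01011
Column parities: 0001

Row P: 01011, Col P: 0001, Corner: 1


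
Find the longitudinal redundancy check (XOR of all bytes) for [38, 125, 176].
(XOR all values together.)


XOR chain: 38 ^ 125 ^ 176 = 235

235


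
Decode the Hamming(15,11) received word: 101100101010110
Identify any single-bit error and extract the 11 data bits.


Syndrome = 0: no error detected

Data: 10011010110 (no errors)


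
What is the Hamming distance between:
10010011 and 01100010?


XOR: 11110001
Count of 1s: 5

5


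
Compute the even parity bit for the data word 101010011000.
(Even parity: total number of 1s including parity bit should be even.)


Number of 1s in data: 5
Parity bit: 1

1


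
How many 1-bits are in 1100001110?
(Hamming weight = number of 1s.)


Counting 1s in 1100001110

5


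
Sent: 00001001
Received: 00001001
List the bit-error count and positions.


XOR: 00000000

0 errors (received matches sent)


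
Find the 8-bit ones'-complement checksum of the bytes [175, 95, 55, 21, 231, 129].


Sum = 706 mod 256 = 194
Complement = 61

61


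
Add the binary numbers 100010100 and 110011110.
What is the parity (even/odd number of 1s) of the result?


100010100 = 276
110011110 = 414
Sum = 690 = 1010110010
1s count = 5

odd parity (5 ones in 1010110010)


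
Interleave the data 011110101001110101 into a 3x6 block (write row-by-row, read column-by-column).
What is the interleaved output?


Matrix:
  011110
  101001
  110101
Read columns: 011101110101100011

011101110101100011


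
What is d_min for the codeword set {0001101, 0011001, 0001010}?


Comparing all pairs, minimum distance: 2
Can detect 1 errors, correct 0 errors

2


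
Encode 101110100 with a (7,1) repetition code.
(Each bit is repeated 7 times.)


Each bit -> 7 copies

111111100000001111111111111111111110000000111111100000000000000


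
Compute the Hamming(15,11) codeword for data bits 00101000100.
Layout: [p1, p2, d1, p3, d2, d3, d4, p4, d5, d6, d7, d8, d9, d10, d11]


Parity bits: p1=0, p2=1, p3=0, p4=0

010001001000100


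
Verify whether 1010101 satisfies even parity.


Number of 1s: 4

Yes, parity is correct (4 ones)


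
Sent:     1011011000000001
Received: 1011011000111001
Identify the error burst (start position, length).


XOR: 0000000000111000

Burst at position 10, length 3


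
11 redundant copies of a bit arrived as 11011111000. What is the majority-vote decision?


Ones: 7 out of 11
Threshold: 6

1 (7/11 voted 1)


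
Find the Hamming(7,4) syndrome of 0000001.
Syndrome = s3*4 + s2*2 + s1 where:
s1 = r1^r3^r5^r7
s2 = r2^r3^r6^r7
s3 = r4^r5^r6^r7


s1=1, s2=1, s3=1

Syndrome = 7 (error at position 7)


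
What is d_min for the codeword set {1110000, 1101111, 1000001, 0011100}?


Comparing all pairs, minimum distance: 3
Can detect 2 errors, correct 1 errors

3


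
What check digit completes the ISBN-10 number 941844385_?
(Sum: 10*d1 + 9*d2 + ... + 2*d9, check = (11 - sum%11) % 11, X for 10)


Weighted sum: 280
280 mod 11 = 5

Check digit: 6


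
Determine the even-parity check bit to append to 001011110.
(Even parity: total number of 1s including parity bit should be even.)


Number of 1s in data: 5
Parity bit: 1

1


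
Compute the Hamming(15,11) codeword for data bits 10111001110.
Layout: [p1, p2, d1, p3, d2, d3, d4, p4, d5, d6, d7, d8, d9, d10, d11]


Parity bits: p1=0, p2=0, p3=1, p4=0

001101101001110


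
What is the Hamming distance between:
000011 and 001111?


XOR: 001100
Count of 1s: 2

2


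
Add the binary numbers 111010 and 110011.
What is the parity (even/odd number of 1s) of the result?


111010 = 58
110011 = 51
Sum = 109 = 1101101
1s count = 5

odd parity (5 ones in 1101101)


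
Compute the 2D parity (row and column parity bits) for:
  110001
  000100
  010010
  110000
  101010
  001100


Row parities: 110010
Column parities: 110001

Row P: 110010, Col P: 110001, Corner: 1


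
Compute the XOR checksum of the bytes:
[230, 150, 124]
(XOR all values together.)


XOR chain: 230 ^ 150 ^ 124 = 12

12


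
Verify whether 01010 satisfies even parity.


Number of 1s: 2

Yes, parity is correct (2 ones)


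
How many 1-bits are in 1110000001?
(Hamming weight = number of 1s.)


Counting 1s in 1110000001

4


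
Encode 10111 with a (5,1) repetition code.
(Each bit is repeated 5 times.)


Each bit -> 5 copies

1111100000111111111111111


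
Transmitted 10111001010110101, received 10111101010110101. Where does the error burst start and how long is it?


XOR: 00000100000000000

Burst at position 5, length 1


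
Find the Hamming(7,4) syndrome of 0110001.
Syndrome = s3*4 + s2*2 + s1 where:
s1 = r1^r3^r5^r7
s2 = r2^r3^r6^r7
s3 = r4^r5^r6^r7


s1=0, s2=1, s3=1

Syndrome = 6 (error at position 6)


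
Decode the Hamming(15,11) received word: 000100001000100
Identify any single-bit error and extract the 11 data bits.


Syndrome = 0: no error detected

Data: 00001000100 (no errors)


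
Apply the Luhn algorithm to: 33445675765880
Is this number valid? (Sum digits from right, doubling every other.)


Luhn sum = 65
65 mod 10 = 5

Invalid (Luhn sum mod 10 = 5)


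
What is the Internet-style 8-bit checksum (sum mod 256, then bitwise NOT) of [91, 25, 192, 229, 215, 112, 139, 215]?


Sum = 1218 mod 256 = 194
Complement = 61

61


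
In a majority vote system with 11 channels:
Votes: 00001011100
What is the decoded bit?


Ones: 4 out of 11
Threshold: 6

0 (4/11 voted 1)


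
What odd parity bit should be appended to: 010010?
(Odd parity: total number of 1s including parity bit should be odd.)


Number of 1s in data: 2
Parity bit: 1

1


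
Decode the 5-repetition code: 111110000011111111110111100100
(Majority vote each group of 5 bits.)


Groups: 11111, 00000, 11111, 11111, 01111, 00100
Majority votes: 101110

101110


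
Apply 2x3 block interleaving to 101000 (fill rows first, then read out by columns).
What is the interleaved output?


Matrix:
  101
  000
Read columns: 100010

100010


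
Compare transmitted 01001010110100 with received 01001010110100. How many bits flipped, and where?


XOR: 00000000000000

0 errors (received matches sent)


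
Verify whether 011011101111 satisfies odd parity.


Number of 1s: 9

Yes, parity is correct (9 ones)


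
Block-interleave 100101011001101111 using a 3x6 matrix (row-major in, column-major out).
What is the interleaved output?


Matrix:
  100101
  011001
  101111
Read columns: 101010011101001111

101010011101001111


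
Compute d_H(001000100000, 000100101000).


XOR: 001100001000
Count of 1s: 3

3


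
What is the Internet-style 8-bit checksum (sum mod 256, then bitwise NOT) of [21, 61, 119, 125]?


Sum = 326 mod 256 = 70
Complement = 185

185


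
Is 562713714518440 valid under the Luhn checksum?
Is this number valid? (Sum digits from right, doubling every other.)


Luhn sum = 56
56 mod 10 = 6

Invalid (Luhn sum mod 10 = 6)


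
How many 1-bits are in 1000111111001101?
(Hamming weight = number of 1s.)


Counting 1s in 1000111111001101

10


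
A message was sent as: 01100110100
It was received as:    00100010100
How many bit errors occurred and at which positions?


XOR: 01000100000

2 error(s) at position(s): 1, 5


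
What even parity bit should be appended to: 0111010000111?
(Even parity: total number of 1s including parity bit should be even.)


Number of 1s in data: 7
Parity bit: 1

1


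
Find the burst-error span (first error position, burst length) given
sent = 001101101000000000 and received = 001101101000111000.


XOR: 000000000000111000

Burst at position 12, length 3


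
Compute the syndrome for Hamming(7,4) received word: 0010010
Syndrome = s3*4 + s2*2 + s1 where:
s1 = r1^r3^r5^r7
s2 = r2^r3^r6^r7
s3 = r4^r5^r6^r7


s1=1, s2=0, s3=1

Syndrome = 5 (error at position 5)


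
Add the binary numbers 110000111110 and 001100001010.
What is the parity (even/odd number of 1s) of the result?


110000111110 = 3134
001100001010 = 778
Sum = 3912 = 111101001000
1s count = 6

even parity (6 ones in 111101001000)


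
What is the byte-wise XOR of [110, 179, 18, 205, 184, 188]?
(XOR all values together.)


XOR chain: 110 ^ 179 ^ 18 ^ 205 ^ 184 ^ 188 = 6

6


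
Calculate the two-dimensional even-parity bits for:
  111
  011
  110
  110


Row parities: 1000
Column parities: 100

Row P: 1000, Col P: 100, Corner: 1


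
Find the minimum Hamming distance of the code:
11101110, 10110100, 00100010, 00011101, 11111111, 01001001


Comparing all pairs, minimum distance: 2
Can detect 1 errors, correct 0 errors

2


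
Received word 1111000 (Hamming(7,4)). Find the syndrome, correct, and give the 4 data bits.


Syndrome = 4: error at position 4

Data: 1000 (corrected bit 4)


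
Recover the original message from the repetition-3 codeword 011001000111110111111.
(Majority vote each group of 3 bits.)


Groups: 011, 001, 000, 111, 110, 111, 111
Majority votes: 1001111

1001111


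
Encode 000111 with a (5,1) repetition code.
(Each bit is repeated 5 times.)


Each bit -> 5 copies

000000000000000111111111111111


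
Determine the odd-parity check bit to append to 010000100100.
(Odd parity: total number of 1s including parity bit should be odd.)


Number of 1s in data: 3
Parity bit: 0

0


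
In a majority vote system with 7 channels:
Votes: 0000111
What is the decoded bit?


Ones: 3 out of 7
Threshold: 4

0 (3/7 voted 1)


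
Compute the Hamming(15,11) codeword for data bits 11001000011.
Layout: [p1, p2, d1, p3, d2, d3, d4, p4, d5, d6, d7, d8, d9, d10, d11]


Parity bits: p1=0, p2=1, p3=1, p4=1

011110011000011


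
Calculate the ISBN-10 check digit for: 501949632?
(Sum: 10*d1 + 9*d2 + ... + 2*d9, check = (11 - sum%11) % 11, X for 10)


Weighted sum: 227
227 mod 11 = 7

Check digit: 4


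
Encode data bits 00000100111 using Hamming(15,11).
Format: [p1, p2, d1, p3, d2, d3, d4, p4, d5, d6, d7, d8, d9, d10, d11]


Parity bits: p1=0, p2=1, p3=1, p4=0

010100000100111


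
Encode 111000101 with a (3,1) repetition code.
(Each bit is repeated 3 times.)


Each bit -> 3 copies

111111111000000000111000111


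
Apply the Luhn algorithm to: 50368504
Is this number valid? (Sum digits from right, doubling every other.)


Luhn sum = 29
29 mod 10 = 9

Invalid (Luhn sum mod 10 = 9)


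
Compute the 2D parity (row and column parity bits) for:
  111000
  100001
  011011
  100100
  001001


Row parities: 10000
Column parities: 101111

Row P: 10000, Col P: 101111, Corner: 1


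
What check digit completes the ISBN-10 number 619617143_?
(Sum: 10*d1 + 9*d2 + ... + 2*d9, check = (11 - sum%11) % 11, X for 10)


Weighted sum: 246
246 mod 11 = 4

Check digit: 7


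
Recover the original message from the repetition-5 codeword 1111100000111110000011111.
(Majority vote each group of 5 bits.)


Groups: 11111, 00000, 11111, 00000, 11111
Majority votes: 10101

10101


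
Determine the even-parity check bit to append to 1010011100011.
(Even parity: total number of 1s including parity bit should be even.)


Number of 1s in data: 7
Parity bit: 1

1


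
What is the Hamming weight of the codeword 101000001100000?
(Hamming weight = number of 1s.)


Counting 1s in 101000001100000

4


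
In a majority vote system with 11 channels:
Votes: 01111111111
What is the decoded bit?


Ones: 10 out of 11
Threshold: 6

1 (10/11 voted 1)


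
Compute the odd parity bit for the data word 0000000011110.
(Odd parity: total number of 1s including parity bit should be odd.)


Number of 1s in data: 4
Parity bit: 1

1


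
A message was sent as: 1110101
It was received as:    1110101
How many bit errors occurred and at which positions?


XOR: 0000000

0 errors (received matches sent)


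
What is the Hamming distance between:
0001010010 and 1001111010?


XOR: 1000101000
Count of 1s: 3

3


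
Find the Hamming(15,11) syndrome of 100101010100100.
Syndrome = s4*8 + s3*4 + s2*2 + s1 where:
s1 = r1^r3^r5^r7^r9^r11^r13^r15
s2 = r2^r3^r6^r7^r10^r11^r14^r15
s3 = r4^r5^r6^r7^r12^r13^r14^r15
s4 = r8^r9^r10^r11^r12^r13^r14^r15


s1=0, s2=0, s3=1, s4=1

Syndrome = 12 (error at position 12)


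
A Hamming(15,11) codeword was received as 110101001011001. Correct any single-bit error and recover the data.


Syndrome = 0: no error detected

Data: 00101011001 (no errors)


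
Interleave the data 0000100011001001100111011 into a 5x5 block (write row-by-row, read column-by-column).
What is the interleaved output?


Matrix:
  00001
  00011
  00100
  11001
  11011
Read columns: 0001100011001000100111011

0001100011001000100111011


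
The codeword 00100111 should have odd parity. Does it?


Number of 1s: 4

No, parity error (4 ones)


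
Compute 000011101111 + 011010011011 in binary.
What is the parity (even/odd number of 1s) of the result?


000011101111 = 239
011010011011 = 1691
Sum = 1930 = 11110001010
1s count = 6

even parity (6 ones in 11110001010)


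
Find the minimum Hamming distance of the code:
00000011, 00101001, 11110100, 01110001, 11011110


Comparing all pairs, minimum distance: 3
Can detect 2 errors, correct 1 errors

3


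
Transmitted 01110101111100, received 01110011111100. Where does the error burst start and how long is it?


XOR: 00000110000000

Burst at position 5, length 2


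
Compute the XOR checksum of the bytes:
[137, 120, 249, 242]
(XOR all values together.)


XOR chain: 137 ^ 120 ^ 249 ^ 242 = 250

250


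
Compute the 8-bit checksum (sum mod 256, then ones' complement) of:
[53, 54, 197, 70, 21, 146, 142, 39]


Sum = 722 mod 256 = 210
Complement = 45

45


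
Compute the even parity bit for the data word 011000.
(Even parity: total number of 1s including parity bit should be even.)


Number of 1s in data: 2
Parity bit: 0

0


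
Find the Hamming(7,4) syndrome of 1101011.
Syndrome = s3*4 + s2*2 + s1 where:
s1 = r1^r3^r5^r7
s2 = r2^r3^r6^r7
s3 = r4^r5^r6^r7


s1=0, s2=1, s3=1

Syndrome = 6 (error at position 6)
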